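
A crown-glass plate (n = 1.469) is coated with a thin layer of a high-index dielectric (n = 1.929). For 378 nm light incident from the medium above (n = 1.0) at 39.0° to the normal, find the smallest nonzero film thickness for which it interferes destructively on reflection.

At the upper boundary (n = 1.0 to n = 1.929) the reflected ray undergoes a half-wave phase shift.
Ray reflecting at the bottom interface goes from n = 1.929 toward n = 1.469: no phase shift.
Net: one phase inversion between the two reflected rays.
With one net inversion, destructive interference in reflection requires 2 n t cos θ_r = m λ.
Snell's law: 1.0 sin 39.0° = 1.929 sin θ_r → sin θ_r = 0.326, cos θ_r = 0.945.
Minimum nonzero at m = 1: t = λ / (2 n cos θ_r) = 378 / (2 × 1.929 × 0.945) = 104 nm.

104 nm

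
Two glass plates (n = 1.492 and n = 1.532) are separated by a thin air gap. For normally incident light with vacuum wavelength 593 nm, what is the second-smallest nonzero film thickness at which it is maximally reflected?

Top surface (1.492 → 1.0): reflection off a lower-index medium gives no phase shift.
Ray reflecting at the bottom interface goes from n = 1.0 toward n = 1.532: a half-wave phase shift.
Net: one phase inversion between the two reflected rays.
With one net inversion, constructive interference in reflection requires 2 n t = (m + ½) λ.
The second-smallest nonzero thickness corresponds to m = 1: t = (m + ½) λ / (2 n) = 1.50 × 593 / (2 × 1.0) = 445 nm.

445 nm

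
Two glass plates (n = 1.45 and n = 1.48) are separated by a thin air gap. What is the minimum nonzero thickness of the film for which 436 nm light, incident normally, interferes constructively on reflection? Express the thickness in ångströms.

Ray reflecting at the top interface goes from n = 1.45 toward n = 1.0: no phase shift.
At the lower boundary (n = 1.0 to n = 1.48) the reflected ray undergoes a half-wave phase shift.
The two reflections differ by half a wavelength.
For strong reflection here: 2 n t = (m + ½) λ.
Minimum at m = 0: t = λ / (4 n) = 436 / (4 × 1.0) = 109 nm.

1090 Å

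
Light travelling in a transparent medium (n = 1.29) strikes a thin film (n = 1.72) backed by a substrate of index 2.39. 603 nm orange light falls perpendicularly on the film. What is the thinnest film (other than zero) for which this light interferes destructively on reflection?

87.6 nm

At the upper boundary (n = 1.29 to n = 1.72) the reflected ray undergoes a half-wave phase shift.
At the lower boundary (n = 1.72 to n = 2.39) the reflected ray undergoes a half-wave phase shift.
The two reflections carry the same phase change, so no net offset.
For minimum reflection here: 2 n t = (m + ½) λ.
Minimum at m = 0: t = λ / (4 n) = 603 / (4 × 1.72) = 87.6 nm.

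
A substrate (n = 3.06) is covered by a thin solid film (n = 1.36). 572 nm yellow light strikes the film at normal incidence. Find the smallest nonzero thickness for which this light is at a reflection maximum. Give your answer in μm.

Top surface (1.0 → 1.36): reflection off a higher-index medium gives a half-wave phase shift.
Bottom surface (1.36 → 3.06): reflection off a higher-index medium gives a half-wave phase shift.
The two reflections carry the same phase change, so no net offset.
For bright reflection here: 2 n t = m λ.
The smallest nonzero thickness corresponds to m = 1: t = m λ / (2 n) = 1.00 × 572 / (2 × 1.36) = 210 nm.

0.210 μm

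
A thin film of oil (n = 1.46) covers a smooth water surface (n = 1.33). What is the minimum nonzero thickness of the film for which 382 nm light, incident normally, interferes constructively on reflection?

Ray reflecting at the top interface goes from n = 1.0 toward n = 1.46: a half-wave phase shift.
Ray reflecting at the bottom interface goes from n = 1.46 toward n = 1.33: no phase shift.
Exactly one π shift → a net half-wave offset.
For maximum reflection here: 2 n t = (m + ½) λ.
Minimum at m = 0: t = λ / (4 n) = 382 / (4 × 1.46) = 65.4 nm.

65.4 nm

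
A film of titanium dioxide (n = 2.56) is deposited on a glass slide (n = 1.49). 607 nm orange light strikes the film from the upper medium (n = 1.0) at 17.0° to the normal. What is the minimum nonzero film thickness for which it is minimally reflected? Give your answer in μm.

At the upper boundary (n = 1.0 to n = 2.56) the reflected ray undergoes a half-wave phase shift.
Ray reflecting at the bottom interface goes from n = 2.56 toward n = 1.49: no phase shift.
Exactly one π shift → a net half-wave offset.
So the condition for destructive reflection is 2 n t cos θ_r = m λ.
Snell's law: 1.0 sin 17.0° = 2.56 sin θ_r → sin θ_r = 0.114, cos θ_r = 0.993.
Minimum nonzero at m = 1: t = λ / (2 n cos θ_r) = 607 / (2 × 2.56 × 0.993) = 119 nm.

0.119 μm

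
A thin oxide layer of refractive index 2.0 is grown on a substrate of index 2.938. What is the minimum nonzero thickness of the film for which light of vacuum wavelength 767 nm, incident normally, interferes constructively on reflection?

Top surface (1.0 → 2.0): reflection off a higher-index medium gives a half-wave phase shift.
Ray reflecting at the bottom interface goes from n = 2.0 toward n = 2.938: a half-wave phase shift.
The two reflections carry the same phase change, so no net offset.
With no net inversion, constructive interference in reflection requires 2 n t = m λ.
Minimum nonzero at m = 1: t = λ / (2 n) = 767 / (2 × 2.0) = 192 nm.

192 nm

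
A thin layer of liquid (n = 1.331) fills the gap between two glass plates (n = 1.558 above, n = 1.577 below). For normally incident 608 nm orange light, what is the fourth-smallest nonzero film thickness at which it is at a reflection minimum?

914 nm

Top surface (1.558 → 1.331): reflection off a lower-index medium gives no phase shift.
Ray reflecting at the bottom interface goes from n = 1.331 toward n = 1.577: a half-wave phase shift.
Exactly one π shift → a net half-wave offset.
For minimum reflection here: 2 n t = m λ.
The fourth-smallest nonzero thickness corresponds to m = 4: t = m λ / (2 n) = 4.00 × 608 / (2 × 1.331) = 914 nm.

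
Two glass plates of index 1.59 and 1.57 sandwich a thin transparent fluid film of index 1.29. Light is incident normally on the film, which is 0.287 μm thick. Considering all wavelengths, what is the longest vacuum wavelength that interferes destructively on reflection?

Ray reflecting at the top interface goes from n = 1.59 toward n = 1.29: no phase shift.
At the lower boundary (n = 1.29 to n = 1.57) the reflected ray undergoes a half-wave phase shift.
The two reflections differ by half a wavelength.
So the condition for destructive reflection is 2 n t = m λ.
λ = 2 n t / m. The longest wavelength is m = 1: λ = 2 × 1.29 × 287 / 1.00 = 740 nm.

740 nm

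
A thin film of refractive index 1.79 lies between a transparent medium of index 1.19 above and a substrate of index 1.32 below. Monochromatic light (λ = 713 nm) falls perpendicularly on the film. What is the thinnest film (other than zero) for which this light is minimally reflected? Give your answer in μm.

At the upper boundary (n = 1.19 to n = 1.79) the reflected ray undergoes a half-wave phase shift.
At the lower boundary (n = 1.79 to n = 1.32) the reflected ray undergoes no phase shift.
Exactly one π shift → a net half-wave offset.
For weak reflection here: 2 n t = m λ.
Minimum nonzero at m = 1: t = λ / (2 n) = 713 / (2 × 1.79) = 199 nm.

0.199 μm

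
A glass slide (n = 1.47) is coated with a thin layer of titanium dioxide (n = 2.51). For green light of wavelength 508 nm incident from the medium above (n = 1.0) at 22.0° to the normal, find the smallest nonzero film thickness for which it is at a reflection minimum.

At the upper boundary (n = 1.0 to n = 2.51) the reflected ray undergoes a half-wave phase shift.
Ray reflecting at the bottom interface goes from n = 2.51 toward n = 1.47: no phase shift.
Exactly one π shift → a net half-wave offset.
For weak reflection here: 2 n t cos θ_r = m λ.
Snell's law: 1.0 sin 22.0° = 2.51 sin θ_r → sin θ_r = 0.149, cos θ_r = 0.989.
Minimum nonzero at m = 1: t = λ / (2 n cos θ_r) = 508 / (2 × 2.51 × 0.989) = 102 nm.

102 nm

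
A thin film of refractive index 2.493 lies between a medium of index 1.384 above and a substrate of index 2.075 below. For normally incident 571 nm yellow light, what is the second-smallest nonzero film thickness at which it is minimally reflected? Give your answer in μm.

0.229 μm

At the upper boundary (n = 1.384 to n = 2.493) the reflected ray undergoes a half-wave phase shift.
Bottom surface (2.493 → 2.075): reflection off a lower-index medium gives no phase shift.
Net: one phase inversion between the two reflected rays.
So the condition for destructive reflection is 2 n t = m λ.
The second-smallest nonzero thickness corresponds to m = 2: t = m λ / (2 n) = 2.00 × 571 / (2 × 2.493) = 229 nm.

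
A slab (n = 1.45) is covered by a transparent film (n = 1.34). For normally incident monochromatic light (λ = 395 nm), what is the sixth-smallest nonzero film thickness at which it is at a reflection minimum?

At the upper boundary (n = 1.0 to n = 1.34) the reflected ray undergoes a half-wave phase shift.
Ray reflecting at the bottom interface goes from n = 1.34 toward n = 1.45: a half-wave phase shift.
Zero or two π shifts → no net half-wave offset.
With no net inversion, destructive interference in reflection requires 2 n t = (m + ½) λ.
The sixth-smallest nonzero thickness corresponds to m = 5: t = (m + ½) λ / (2 n) = 5.50 × 395 / (2 × 1.34) = 811 nm.

811 nm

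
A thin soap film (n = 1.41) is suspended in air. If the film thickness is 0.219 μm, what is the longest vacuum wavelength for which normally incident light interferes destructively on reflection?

Ray reflecting at the top interface goes from n = 1.0 toward n = 1.41: a half-wave phase shift.
Ray reflecting at the bottom interface goes from n = 1.41 toward n = 1.0: no phase shift.
Exactly one π shift → a net half-wave offset.
So the condition for destructive reflection is 2 n t = m λ.
λ = 2 n t / m. The longest wavelength is m = 1: λ = 2 × 1.41 × 219 / 1.00 = 618 nm.

618 nm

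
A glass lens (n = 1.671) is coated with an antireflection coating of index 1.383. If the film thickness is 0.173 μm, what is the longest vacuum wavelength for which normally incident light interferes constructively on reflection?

479 nm

Top surface (1.0 → 1.383): reflection off a higher-index medium gives a half-wave phase shift.
Bottom surface (1.383 → 1.671): reflection off a higher-index medium gives a half-wave phase shift.
The two reflections carry the same phase change, so no net offset.
For strong reflection here: 2 n t = m λ.
λ = 2 n t / m. The longest wavelength is m = 1: λ = 2 × 1.383 × 173 / 1.00 = 479 nm.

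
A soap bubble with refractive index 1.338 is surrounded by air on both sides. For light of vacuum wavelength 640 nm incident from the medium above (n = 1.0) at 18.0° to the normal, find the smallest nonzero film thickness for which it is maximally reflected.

123 nm

Top surface (1.0 → 1.338): reflection off a higher-index medium gives a half-wave phase shift.
Bottom surface (1.338 → 1.0): reflection off a lower-index medium gives no phase shift.
Exactly one π shift → a net half-wave offset.
For maximum reflection here: 2 n t cos θ_r = (m + ½) λ.
Snell's law: 1.0 sin 18.0° = 1.338 sin θ_r → sin θ_r = 0.231, cos θ_r = 0.973.
Minimum at m = 0: t = λ / (4 n cos θ_r) = 640 / (4 × 1.338 × 0.973) = 123 nm.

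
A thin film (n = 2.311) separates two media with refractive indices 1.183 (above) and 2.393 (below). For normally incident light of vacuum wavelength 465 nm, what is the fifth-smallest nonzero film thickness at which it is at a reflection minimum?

453 nm

Ray reflecting at the top interface goes from n = 1.183 toward n = 2.311: a half-wave phase shift.
Bottom surface (2.311 → 2.393): reflection off a higher-index medium gives a half-wave phase shift.
Zero or two π shifts → no net half-wave offset.
With no net inversion, destructive interference in reflection requires 2 n t = (m + ½) λ.
The fifth-smallest nonzero thickness corresponds to m = 4: t = (m + ½) λ / (2 n) = 4.50 × 465 / (2 × 2.311) = 453 nm.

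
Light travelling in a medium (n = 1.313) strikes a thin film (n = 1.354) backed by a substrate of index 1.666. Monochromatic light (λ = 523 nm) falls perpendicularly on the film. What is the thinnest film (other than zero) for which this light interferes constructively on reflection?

Top surface (1.313 → 1.354): reflection off a higher-index medium gives a half-wave phase shift.
Bottom surface (1.354 → 1.666): reflection off a higher-index medium gives a half-wave phase shift.
The two reflections carry the same phase change, so no net offset.
With no net inversion, constructive interference in reflection requires 2 n t = m λ.
Minimum nonzero at m = 1: t = λ / (2 n) = 523 / (2 × 1.354) = 193 nm.

193 nm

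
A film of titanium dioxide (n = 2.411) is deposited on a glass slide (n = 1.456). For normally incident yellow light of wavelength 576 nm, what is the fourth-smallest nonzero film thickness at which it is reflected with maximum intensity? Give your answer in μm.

0.418 μm

Top surface (1.0 → 2.411): reflection off a higher-index medium gives a half-wave phase shift.
Bottom surface (2.411 → 1.456): reflection off a lower-index medium gives no phase shift.
The two reflections differ by half a wavelength.
For bright reflection here: 2 n t = (m + ½) λ.
The fourth-smallest nonzero thickness corresponds to m = 3: t = (m + ½) λ / (2 n) = 3.50 × 576 / (2 × 2.411) = 418 nm.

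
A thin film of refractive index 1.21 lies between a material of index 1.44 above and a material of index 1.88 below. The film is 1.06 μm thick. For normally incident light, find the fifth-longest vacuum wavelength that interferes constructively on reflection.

570 nm

Ray reflecting at the top interface goes from n = 1.44 toward n = 1.21: no phase shift.
Bottom surface (1.21 → 1.88): reflection off a higher-index medium gives a half-wave phase shift.
The two reflections differ by half a wavelength.
For maximum reflection here: 2 n t = (m + ½) λ.
λ = 2 n t / (m + ½). The fifth-longest wavelength is m = 4: λ = 2 × 1.21 × 1060 / 4.50 = 570 nm.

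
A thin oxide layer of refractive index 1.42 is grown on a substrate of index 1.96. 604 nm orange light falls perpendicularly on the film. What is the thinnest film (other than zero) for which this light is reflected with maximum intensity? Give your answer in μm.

0.213 μm

At the upper boundary (n = 1.0 to n = 1.42) the reflected ray undergoes a half-wave phase shift.
Ray reflecting at the bottom interface goes from n = 1.42 toward n = 1.96: a half-wave phase shift.
Zero or two π shifts → no net half-wave offset.
So the condition for constructive reflection is 2 n t = m λ.
Minimum nonzero at m = 1: t = λ / (2 n) = 604 / (2 × 1.42) = 213 nm.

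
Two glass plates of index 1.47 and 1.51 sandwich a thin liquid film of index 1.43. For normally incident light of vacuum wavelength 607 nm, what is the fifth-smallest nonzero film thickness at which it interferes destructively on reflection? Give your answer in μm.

1.06 μm

Top surface (1.47 → 1.43): reflection off a lower-index medium gives no phase shift.
Bottom surface (1.43 → 1.51): reflection off a higher-index medium gives a half-wave phase shift.
The two reflections differ by half a wavelength.
With one net inversion, destructive interference in reflection requires 2 n t = m λ.
The fifth-smallest nonzero thickness corresponds to m = 5: t = m λ / (2 n) = 5.00 × 607 / (2 × 1.43) = 1061 nm.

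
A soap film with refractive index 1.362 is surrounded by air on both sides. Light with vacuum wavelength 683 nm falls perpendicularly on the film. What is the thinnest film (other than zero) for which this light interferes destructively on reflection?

At the upper boundary (n = 1.0 to n = 1.362) the reflected ray undergoes a half-wave phase shift.
Bottom surface (1.362 → 1.0): reflection off a lower-index medium gives no phase shift.
Net: one phase inversion between the two reflected rays.
With one net inversion, destructive interference in reflection requires 2 n t = m λ.
Minimum nonzero at m = 1: t = λ / (2 n) = 683 / (2 × 1.362) = 251 nm.

251 nm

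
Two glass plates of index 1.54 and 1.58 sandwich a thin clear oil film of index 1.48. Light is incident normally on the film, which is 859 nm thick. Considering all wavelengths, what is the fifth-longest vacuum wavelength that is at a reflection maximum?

Top surface (1.54 → 1.48): reflection off a lower-index medium gives no phase shift.
At the lower boundary (n = 1.48 to n = 1.58) the reflected ray undergoes a half-wave phase shift.
Exactly one π shift → a net half-wave offset.
For maximum reflection here: 2 n t = (m + ½) λ.
λ = 2 n t / (m + ½). The fifth-longest wavelength is m = 4: λ = 2 × 1.48 × 859 / 4.50 = 565 nm.

565 nm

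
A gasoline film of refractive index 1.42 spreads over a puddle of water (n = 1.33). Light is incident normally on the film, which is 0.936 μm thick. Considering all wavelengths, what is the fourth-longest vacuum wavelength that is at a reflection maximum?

Top surface (1.0 → 1.42): reflection off a higher-index medium gives a half-wave phase shift.
At the lower boundary (n = 1.42 to n = 1.33) the reflected ray undergoes no phase shift.
Exactly one π shift → a net half-wave offset.
For strong reflection here: 2 n t = (m + ½) λ.
λ = 2 n t / (m + ½). The fourth-longest wavelength is m = 3: λ = 2 × 1.42 × 936 / 3.50 = 759 nm.

759 nm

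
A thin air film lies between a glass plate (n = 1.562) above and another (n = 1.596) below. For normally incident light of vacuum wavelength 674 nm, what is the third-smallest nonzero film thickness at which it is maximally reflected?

Top surface (1.562 → 1.0): reflection off a lower-index medium gives no phase shift.
Ray reflecting at the bottom interface goes from n = 1.0 toward n = 1.596: a half-wave phase shift.
Exactly one π shift → a net half-wave offset.
For bright reflection here: 2 n t = (m + ½) λ.
The third-smallest nonzero thickness corresponds to m = 2: t = (m + ½) λ / (2 n) = 2.50 × 674 / (2 × 1.0) = 843 nm.

843 nm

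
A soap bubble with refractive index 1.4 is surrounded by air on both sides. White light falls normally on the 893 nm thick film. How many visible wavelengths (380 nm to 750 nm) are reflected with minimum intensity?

Ray reflecting at the top interface goes from n = 1.0 toward n = 1.4: a half-wave phase shift.
At the lower boundary (n = 1.4 to n = 1.0) the reflected ray undergoes no phase shift.
The two reflections differ by half a wavelength.
So the condition for destructive reflection is 2 n t = m λ.
λ = 2 n t / m = 2500 / m nm.
m=3: 833 nm (IR); m=4: 625 nm (visible); m=5: 500 nm (visible); m=6: 417 nm (visible); m=7: 357 nm (UV).

3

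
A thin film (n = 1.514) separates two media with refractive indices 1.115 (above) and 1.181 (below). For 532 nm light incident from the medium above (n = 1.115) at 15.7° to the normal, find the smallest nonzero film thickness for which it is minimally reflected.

Top surface (1.115 → 1.514): reflection off a higher-index medium gives a half-wave phase shift.
Bottom surface (1.514 → 1.181): reflection off a lower-index medium gives no phase shift.
Exactly one π shift → a net half-wave offset.
With one net inversion, destructive interference in reflection requires 2 n t cos θ_r = m λ.
Snell's law: 1.115 sin 15.7° = 1.514 sin θ_r → sin θ_r = 0.199, cos θ_r = 0.980.
Minimum nonzero at m = 1: t = λ / (2 n cos θ_r) = 532 / (2 × 1.514 × 0.980) = 179 nm.

179 nm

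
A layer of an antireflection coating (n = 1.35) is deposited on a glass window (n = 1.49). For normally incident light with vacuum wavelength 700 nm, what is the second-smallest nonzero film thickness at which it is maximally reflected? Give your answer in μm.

0.519 μm

At the upper boundary (n = 1.0 to n = 1.35) the reflected ray undergoes a half-wave phase shift.
Bottom surface (1.35 → 1.49): reflection off a higher-index medium gives a half-wave phase shift.
Zero or two π shifts → no net half-wave offset.
With no net inversion, constructive interference in reflection requires 2 n t = m λ.
The second-smallest nonzero thickness corresponds to m = 2: t = m λ / (2 n) = 2.00 × 700 / (2 × 1.35) = 519 nm.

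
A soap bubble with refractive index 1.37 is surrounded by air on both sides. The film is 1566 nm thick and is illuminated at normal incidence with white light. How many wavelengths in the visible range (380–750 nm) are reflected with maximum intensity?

5

Top surface (1.0 → 1.37): reflection off a higher-index medium gives a half-wave phase shift.
At the lower boundary (n = 1.37 to n = 1.0) the reflected ray undergoes no phase shift.
Net: one phase inversion between the two reflected rays.
For maximum reflection here: 2 n t = (m + ½) λ.
λ = 2 n t / (m + ½) = 4291 / (m + ½) nm.
m=5: 780 nm (IR); m=6: 660 nm (visible); m=7: 572 nm (visible); m=8: 505 nm (visible); m=9: 452 nm (visible); m=10: 409 nm (visible); m=11: 373 nm (UV).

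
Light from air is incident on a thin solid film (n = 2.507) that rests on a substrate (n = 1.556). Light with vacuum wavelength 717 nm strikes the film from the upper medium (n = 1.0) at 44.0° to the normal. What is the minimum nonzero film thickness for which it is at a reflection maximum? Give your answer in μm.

Top surface (1.0 → 2.507): reflection off a higher-index medium gives a half-wave phase shift.
Bottom surface (2.507 → 1.556): reflection off a lower-index medium gives no phase shift.
The two reflections differ by half a wavelength.
So the condition for constructive reflection is 2 n t cos θ_r = (m + ½) λ.
Snell's law: 1.0 sin 44.0° = 2.507 sin θ_r → sin θ_r = 0.277, cos θ_r = 0.961.
Minimum at m = 0: t = λ / (4 n cos θ_r) = 717 / (4 × 2.507 × 0.961) = 74.4 nm.

0.0744 μm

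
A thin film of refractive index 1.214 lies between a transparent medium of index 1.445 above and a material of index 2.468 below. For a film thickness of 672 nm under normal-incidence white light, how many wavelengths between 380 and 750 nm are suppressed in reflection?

2

At the upper boundary (n = 1.445 to n = 1.214) the reflected ray undergoes no phase shift.
Ray reflecting at the bottom interface goes from n = 1.214 toward n = 2.468: a half-wave phase shift.
Net: one phase inversion between the two reflected rays.
So the condition for destructive reflection is 2 n t = m λ.
λ = 2 n t / m = 1632 / m nm.
m=2: 816 nm (IR); m=3: 544 nm (visible); m=4: 408 nm (visible); m=5: 326 nm (UV).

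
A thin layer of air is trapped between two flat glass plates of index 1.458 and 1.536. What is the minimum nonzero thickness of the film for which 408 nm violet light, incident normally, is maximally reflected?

Ray reflecting at the top interface goes from n = 1.458 toward n = 1.0: no phase shift.
At the lower boundary (n = 1.0 to n = 1.536) the reflected ray undergoes a half-wave phase shift.
Net: one phase inversion between the two reflected rays.
With one net inversion, constructive interference in reflection requires 2 n t = (m + ½) λ.
Minimum at m = 0: t = λ / (4 n) = 408 / (4 × 1.0) = 102 nm.

102 nm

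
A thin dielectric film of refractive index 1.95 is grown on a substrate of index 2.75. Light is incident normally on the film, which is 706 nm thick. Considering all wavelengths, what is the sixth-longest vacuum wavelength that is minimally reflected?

Ray reflecting at the top interface goes from n = 1.0 toward n = 1.95: a half-wave phase shift.
Bottom surface (1.95 → 2.75): reflection off a higher-index medium gives a half-wave phase shift.
Net: no relative phase inversion (both shifts match).
So the condition for destructive reflection is 2 n t = (m + ½) λ.
λ = 2 n t / (m + ½). The sixth-longest wavelength is m = 5: λ = 2 × 1.95 × 706 / 5.50 = 501 nm.

501 nm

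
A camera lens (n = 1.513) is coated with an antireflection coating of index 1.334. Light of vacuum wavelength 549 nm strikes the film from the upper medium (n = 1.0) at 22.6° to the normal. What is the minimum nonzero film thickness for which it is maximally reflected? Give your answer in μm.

0.215 μm

Ray reflecting at the top interface goes from n = 1.0 toward n = 1.334: a half-wave phase shift.
Bottom surface (1.334 → 1.513): reflection off a higher-index medium gives a half-wave phase shift.
Zero or two π shifts → no net half-wave offset.
So the condition for constructive reflection is 2 n t cos θ_r = m λ.
Snell's law: 1.0 sin 22.6° = 1.334 sin θ_r → sin θ_r = 0.288, cos θ_r = 0.958.
Minimum nonzero at m = 1: t = λ / (2 n cos θ_r) = 549 / (2 × 1.334 × 0.958) = 215 nm.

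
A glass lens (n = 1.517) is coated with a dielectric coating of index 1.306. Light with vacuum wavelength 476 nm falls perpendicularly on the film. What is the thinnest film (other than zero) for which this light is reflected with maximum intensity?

At the upper boundary (n = 1.0 to n = 1.306) the reflected ray undergoes a half-wave phase shift.
Ray reflecting at the bottom interface goes from n = 1.306 toward n = 1.517: a half-wave phase shift.
Zero or two π shifts → no net half-wave offset.
With no net inversion, constructive interference in reflection requires 2 n t = m λ.
Minimum nonzero at m = 1: t = λ / (2 n) = 476 / (2 × 1.306) = 182 nm.

182 nm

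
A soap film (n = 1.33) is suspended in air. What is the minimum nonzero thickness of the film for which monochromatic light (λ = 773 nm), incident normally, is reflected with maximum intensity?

145 nm

Top surface (1.0 → 1.33): reflection off a higher-index medium gives a half-wave phase shift.
Ray reflecting at the bottom interface goes from n = 1.33 toward n = 1.0: no phase shift.
Exactly one π shift → a net half-wave offset.
So the condition for constructive reflection is 2 n t = (m + ½) λ.
Minimum at m = 0: t = λ / (4 n) = 773 / (4 × 1.33) = 145 nm.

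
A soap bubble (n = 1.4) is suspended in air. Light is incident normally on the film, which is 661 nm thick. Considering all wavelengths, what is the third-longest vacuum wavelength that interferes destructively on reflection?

617 nm

Top surface (1.0 → 1.4): reflection off a higher-index medium gives a half-wave phase shift.
Ray reflecting at the bottom interface goes from n = 1.4 toward n = 1.0: no phase shift.
The two reflections differ by half a wavelength.
With one net inversion, destructive interference in reflection requires 2 n t = m λ.
λ = 2 n t / m. The third-longest wavelength is m = 3: λ = 2 × 1.4 × 661 / 3.00 = 617 nm.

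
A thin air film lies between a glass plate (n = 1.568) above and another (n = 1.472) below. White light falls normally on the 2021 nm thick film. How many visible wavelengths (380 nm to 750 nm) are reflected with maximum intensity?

At the upper boundary (n = 1.568 to n = 1.0) the reflected ray undergoes no phase shift.
Bottom surface (1.0 → 1.472): reflection off a higher-index medium gives a half-wave phase shift.
The two reflections differ by half a wavelength.
With one net inversion, constructive interference in reflection requires 2 n t = (m + ½) λ.
λ = 2 n t / (m + ½) = 4042 / (m + ½) nm.
m=4: 898 nm (IR); m=5: 735 nm (visible); m=6: 622 nm (visible); m=7: 539 nm (visible); m=8: 476 nm (visible); m=9: 425 nm (visible); m=10: 385 nm (visible); m=11: 351 nm (UV).

6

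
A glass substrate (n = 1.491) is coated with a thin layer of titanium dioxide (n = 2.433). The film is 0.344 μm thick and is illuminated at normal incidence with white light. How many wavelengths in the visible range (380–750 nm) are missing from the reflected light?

Ray reflecting at the top interface goes from n = 1.0 toward n = 2.433: a half-wave phase shift.
Bottom surface (2.433 → 1.491): reflection off a lower-index medium gives no phase shift.
The two reflections differ by half a wavelength.
With one net inversion, destructive interference in reflection requires 2 n t = m λ.
λ = 2 n t / m = 1674 / m nm.
m=2: 837 nm (IR); m=3: 558 nm (visible); m=4: 418 nm (visible); m=5: 335 nm (UV).

2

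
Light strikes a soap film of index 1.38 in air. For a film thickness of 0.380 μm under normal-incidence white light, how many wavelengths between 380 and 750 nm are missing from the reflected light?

1

At the upper boundary (n = 1.0 to n = 1.38) the reflected ray undergoes a half-wave phase shift.
Ray reflecting at the bottom interface goes from n = 1.38 toward n = 1.0: no phase shift.
Exactly one π shift → a net half-wave offset.
So the condition for destructive reflection is 2 n t = m λ.
λ = 2 n t / m = 1049 / m nm.
m=1: 1049 nm (IR); m=2: 524 nm (visible); m=3: 350 nm (UV).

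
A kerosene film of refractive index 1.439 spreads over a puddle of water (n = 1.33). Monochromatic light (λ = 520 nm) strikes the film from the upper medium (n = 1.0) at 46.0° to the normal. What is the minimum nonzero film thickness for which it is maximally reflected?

104 nm

Top surface (1.0 → 1.439): reflection off a higher-index medium gives a half-wave phase shift.
Bottom surface (1.439 → 1.33): reflection off a lower-index medium gives no phase shift.
Net: one phase inversion between the two reflected rays.
So the condition for constructive reflection is 2 n t cos θ_r = (m + ½) λ.
Snell's law: 1.0 sin 46.0° = 1.439 sin θ_r → sin θ_r = 0.500, cos θ_r = 0.866.
Minimum at m = 0: t = λ / (4 n cos θ_r) = 520 / (4 × 1.439 × 0.866) = 104 nm.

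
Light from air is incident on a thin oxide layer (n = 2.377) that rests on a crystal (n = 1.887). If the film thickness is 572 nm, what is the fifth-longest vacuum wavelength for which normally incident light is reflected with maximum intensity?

604 nm

Top surface (1.0 → 2.377): reflection off a higher-index medium gives a half-wave phase shift.
At the lower boundary (n = 2.377 to n = 1.887) the reflected ray undergoes no phase shift.
The two reflections differ by half a wavelength.
For maximum reflection here: 2 n t = (m + ½) λ.
λ = 2 n t / (m + ½). The fifth-longest wavelength is m = 4: λ = 2 × 2.377 × 572 / 4.50 = 604 nm.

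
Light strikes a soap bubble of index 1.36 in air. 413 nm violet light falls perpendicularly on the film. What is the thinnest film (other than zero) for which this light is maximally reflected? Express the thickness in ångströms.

Top surface (1.0 → 1.36): reflection off a higher-index medium gives a half-wave phase shift.
Bottom surface (1.36 → 1.0): reflection off a lower-index medium gives no phase shift.
Net: one phase inversion between the two reflected rays.
With one net inversion, constructive interference in reflection requires 2 n t = (m + ½) λ.
Minimum at m = 0: t = λ / (4 n) = 413 / (4 × 1.36) = 75.9 nm.

759 Å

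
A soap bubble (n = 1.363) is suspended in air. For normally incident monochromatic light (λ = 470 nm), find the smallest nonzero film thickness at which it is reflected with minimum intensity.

172 nm

At the upper boundary (n = 1.0 to n = 1.363) the reflected ray undergoes a half-wave phase shift.
Bottom surface (1.363 → 1.0): reflection off a lower-index medium gives no phase shift.
The two reflections differ by half a wavelength.
So the condition for destructive reflection is 2 n t = m λ.
Minimum nonzero at m = 1: t = λ / (2 n) = 470 / (2 × 1.363) = 172 nm.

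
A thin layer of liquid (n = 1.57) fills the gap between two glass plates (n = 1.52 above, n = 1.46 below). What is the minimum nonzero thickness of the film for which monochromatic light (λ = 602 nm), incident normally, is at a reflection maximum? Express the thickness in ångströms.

At the upper boundary (n = 1.52 to n = 1.57) the reflected ray undergoes a half-wave phase shift.
Ray reflecting at the bottom interface goes from n = 1.57 toward n = 1.46: no phase shift.
Exactly one π shift → a net half-wave offset.
So the condition for constructive reflection is 2 n t = (m + ½) λ.
Minimum at m = 0: t = λ / (4 n) = 602 / (4 × 1.57) = 95.9 nm.

959 Å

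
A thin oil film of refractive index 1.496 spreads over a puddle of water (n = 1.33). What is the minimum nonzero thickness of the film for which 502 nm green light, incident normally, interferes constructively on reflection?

83.9 nm

Ray reflecting at the top interface goes from n = 1.0 toward n = 1.496: a half-wave phase shift.
At the lower boundary (n = 1.496 to n = 1.33) the reflected ray undergoes no phase shift.
Exactly one π shift → a net half-wave offset.
For strong reflection here: 2 n t = (m + ½) λ.
Minimum at m = 0: t = λ / (4 n) = 502 / (4 × 1.496) = 83.9 nm.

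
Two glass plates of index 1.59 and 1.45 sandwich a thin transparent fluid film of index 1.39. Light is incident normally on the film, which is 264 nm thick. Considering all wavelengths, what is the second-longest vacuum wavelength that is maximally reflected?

At the upper boundary (n = 1.59 to n = 1.39) the reflected ray undergoes no phase shift.
At the lower boundary (n = 1.39 to n = 1.45) the reflected ray undergoes a half-wave phase shift.
The two reflections differ by half a wavelength.
With one net inversion, constructive interference in reflection requires 2 n t = (m + ½) λ.
λ = 2 n t / (m + ½). The second-longest wavelength is m = 1: λ = 2 × 1.39 × 264 / 1.50 = 489 nm.

489 nm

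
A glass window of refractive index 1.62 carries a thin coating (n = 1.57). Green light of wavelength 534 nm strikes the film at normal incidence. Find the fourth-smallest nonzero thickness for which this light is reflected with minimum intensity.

Top surface (1.0 → 1.57): reflection off a higher-index medium gives a half-wave phase shift.
Bottom surface (1.57 → 1.62): reflection off a higher-index medium gives a half-wave phase shift.
Net: no relative phase inversion (both shifts match).
With no net inversion, destructive interference in reflection requires 2 n t = (m + ½) λ.
The fourth-smallest nonzero thickness corresponds to m = 3: t = (m + ½) λ / (2 n) = 3.50 × 534 / (2 × 1.57) = 595 nm.

595 nm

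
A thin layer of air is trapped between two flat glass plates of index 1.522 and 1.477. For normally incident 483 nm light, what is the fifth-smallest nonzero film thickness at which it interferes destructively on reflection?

At the upper boundary (n = 1.522 to n = 1.0) the reflected ray undergoes no phase shift.
Bottom surface (1.0 → 1.477): reflection off a higher-index medium gives a half-wave phase shift.
Net: one phase inversion between the two reflected rays.
So the condition for destructive reflection is 2 n t = m λ.
The fifth-smallest nonzero thickness corresponds to m = 5: t = m λ / (2 n) = 5.00 × 483 / (2 × 1.0) = 1208 nm.

1208 nm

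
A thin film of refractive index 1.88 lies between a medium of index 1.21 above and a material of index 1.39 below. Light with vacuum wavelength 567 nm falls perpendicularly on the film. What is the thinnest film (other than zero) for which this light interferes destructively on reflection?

151 nm

Ray reflecting at the top interface goes from n = 1.21 toward n = 1.88: a half-wave phase shift.
At the lower boundary (n = 1.88 to n = 1.39) the reflected ray undergoes no phase shift.
Net: one phase inversion between the two reflected rays.
For minimum reflection here: 2 n t = m λ.
Minimum nonzero at m = 1: t = λ / (2 n) = 567 / (2 × 1.88) = 151 nm.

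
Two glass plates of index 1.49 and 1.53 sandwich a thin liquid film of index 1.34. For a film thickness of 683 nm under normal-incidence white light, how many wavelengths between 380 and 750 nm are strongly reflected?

3

Top surface (1.49 → 1.34): reflection off a lower-index medium gives no phase shift.
Ray reflecting at the bottom interface goes from n = 1.34 toward n = 1.53: a half-wave phase shift.
Net: one phase inversion between the two reflected rays.
So the condition for constructive reflection is 2 n t = (m + ½) λ.
λ = 2 n t / (m + ½) = 1830 / (m + ½) nm.
m=1: 1220 nm (IR); m=2: 732 nm (visible); m=3: 523 nm (visible); m=4: 407 nm (visible); m=5: 333 nm (UV).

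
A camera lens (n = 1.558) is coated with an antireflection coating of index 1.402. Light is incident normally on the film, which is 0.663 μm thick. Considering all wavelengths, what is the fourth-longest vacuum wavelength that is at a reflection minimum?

Ray reflecting at the top interface goes from n = 1.0 toward n = 1.402: a half-wave phase shift.
At the lower boundary (n = 1.402 to n = 1.558) the reflected ray undergoes a half-wave phase shift.
Net: no relative phase inversion (both shifts match).
For minimum reflection here: 2 n t = (m + ½) λ.
λ = 2 n t / (m + ½). The fourth-longest wavelength is m = 3: λ = 2 × 1.402 × 663 / 3.50 = 531 nm.

531 nm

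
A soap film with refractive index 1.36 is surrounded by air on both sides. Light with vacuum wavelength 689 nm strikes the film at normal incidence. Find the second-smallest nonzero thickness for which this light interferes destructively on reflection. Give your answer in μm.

0.507 μm

Top surface (1.0 → 1.36): reflection off a higher-index medium gives a half-wave phase shift.
At the lower boundary (n = 1.36 to n = 1.0) the reflected ray undergoes no phase shift.
Net: one phase inversion between the two reflected rays.
So the condition for destructive reflection is 2 n t = m λ.
The second-smallest nonzero thickness corresponds to m = 2: t = m λ / (2 n) = 2.00 × 689 / (2 × 1.36) = 507 nm.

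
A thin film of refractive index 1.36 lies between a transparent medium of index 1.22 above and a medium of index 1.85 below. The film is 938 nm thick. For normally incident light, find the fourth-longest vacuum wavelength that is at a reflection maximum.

Ray reflecting at the top interface goes from n = 1.22 toward n = 1.36: a half-wave phase shift.
Ray reflecting at the bottom interface goes from n = 1.36 toward n = 1.85: a half-wave phase shift.
Net: no relative phase inversion (both shifts match).
With no net inversion, constructive interference in reflection requires 2 n t = m λ.
λ = 2 n t / m. The fourth-longest wavelength is m = 4: λ = 2 × 1.36 × 938 / 4.00 = 638 nm.

638 nm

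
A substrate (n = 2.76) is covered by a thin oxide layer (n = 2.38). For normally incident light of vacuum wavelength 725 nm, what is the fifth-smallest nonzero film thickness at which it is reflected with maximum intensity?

762 nm

Ray reflecting at the top interface goes from n = 1.0 toward n = 2.38: a half-wave phase shift.
Ray reflecting at the bottom interface goes from n = 2.38 toward n = 2.76: a half-wave phase shift.
The two reflections carry the same phase change, so no net offset.
So the condition for constructive reflection is 2 n t = m λ.
The fifth-smallest nonzero thickness corresponds to m = 5: t = m λ / (2 n) = 5.00 × 725 / (2 × 2.38) = 762 nm.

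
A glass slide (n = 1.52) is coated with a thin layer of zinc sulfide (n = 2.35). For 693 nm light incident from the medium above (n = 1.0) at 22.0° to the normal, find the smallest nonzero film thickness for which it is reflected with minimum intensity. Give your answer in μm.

Ray reflecting at the top interface goes from n = 1.0 toward n = 2.35: a half-wave phase shift.
Ray reflecting at the bottom interface goes from n = 2.35 toward n = 1.52: no phase shift.
Net: one phase inversion between the two reflected rays.
For dark reflection here: 2 n t cos θ_r = m λ.
Snell's law: 1.0 sin 22.0° = 2.35 sin θ_r → sin θ_r = 0.159, cos θ_r = 0.987.
Minimum nonzero at m = 1: t = λ / (2 n cos θ_r) = 693 / (2 × 2.35 × 0.987) = 149 nm.

0.149 μm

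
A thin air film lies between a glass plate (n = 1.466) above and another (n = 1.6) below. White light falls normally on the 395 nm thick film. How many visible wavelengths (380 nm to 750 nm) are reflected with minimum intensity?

At the upper boundary (n = 1.466 to n = 1.0) the reflected ray undergoes no phase shift.
Ray reflecting at the bottom interface goes from n = 1.0 toward n = 1.6: a half-wave phase shift.
The two reflections differ by half a wavelength.
With one net inversion, destructive interference in reflection requires 2 n t = m λ.
λ = 2 n t / m = 790 / m nm.
m=1: 790 nm (IR); m=2: 395 nm (visible); m=3: 263 nm (UV).

1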